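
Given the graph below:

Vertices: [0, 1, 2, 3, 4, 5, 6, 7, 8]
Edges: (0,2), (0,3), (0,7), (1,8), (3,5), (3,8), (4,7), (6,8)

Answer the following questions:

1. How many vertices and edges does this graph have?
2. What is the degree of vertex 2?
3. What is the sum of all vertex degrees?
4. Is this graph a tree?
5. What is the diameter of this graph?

Count: 9 vertices, 8 edges.
Vertex 2 has neighbors [0], degree = 1.
Handshaking lemma: 2 * 8 = 16.
A graph is a tree iff it is connected and has exactly n-1 edges. This graph is connected (all 9 vertices in one component) and has 9-1 = 8 edges. It is a tree.
Diameter (longest shortest path) = 5.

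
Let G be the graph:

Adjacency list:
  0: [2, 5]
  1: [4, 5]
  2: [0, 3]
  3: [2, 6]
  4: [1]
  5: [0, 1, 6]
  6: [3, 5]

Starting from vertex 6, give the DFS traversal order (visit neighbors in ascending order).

DFS from vertex 6 (neighbors processed in ascending order):
Visit order: 6, 3, 2, 0, 5, 1, 4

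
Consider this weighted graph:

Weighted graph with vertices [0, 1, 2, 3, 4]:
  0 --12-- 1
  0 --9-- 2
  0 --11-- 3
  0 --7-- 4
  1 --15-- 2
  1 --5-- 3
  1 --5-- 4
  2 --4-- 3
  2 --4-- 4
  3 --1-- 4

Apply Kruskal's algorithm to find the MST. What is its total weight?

Applying Kruskal's algorithm (sort edges by weight, add if no cycle):
  Add (3,4) w=1
  Add (2,4) w=4
  Skip (2,3) w=4 (creates cycle)
  Add (1,3) w=5
  Skip (1,4) w=5 (creates cycle)
  Add (0,4) w=7
  Skip (0,2) w=9 (creates cycle)
  Skip (0,3) w=11 (creates cycle)
  Skip (0,1) w=12 (creates cycle)
  Skip (1,2) w=15 (creates cycle)
MST weight = 17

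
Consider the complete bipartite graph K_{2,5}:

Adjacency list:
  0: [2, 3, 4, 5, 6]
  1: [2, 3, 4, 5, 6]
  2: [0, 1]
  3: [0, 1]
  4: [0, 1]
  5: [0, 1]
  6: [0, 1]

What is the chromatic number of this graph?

K_{2,5} is bipartite: vertices split into two independent sets of size 2 and 5.
Color one set 0, the other 1. No adjacent vertices share a color.
Chromatic number = 2.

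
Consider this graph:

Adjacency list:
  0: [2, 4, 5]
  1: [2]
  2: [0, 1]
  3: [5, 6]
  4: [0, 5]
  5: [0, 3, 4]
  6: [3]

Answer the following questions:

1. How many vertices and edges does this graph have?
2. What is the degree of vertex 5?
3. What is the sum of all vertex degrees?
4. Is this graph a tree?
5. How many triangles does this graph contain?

Count: 7 vertices, 7 edges.
Vertex 5 has neighbors [0, 3, 4], degree = 3.
Handshaking lemma: 2 * 7 = 14.
A tree on 7 vertices has 6 edges. This graph has 7 edges (1 extra). Not a tree.
Number of triangles = 1.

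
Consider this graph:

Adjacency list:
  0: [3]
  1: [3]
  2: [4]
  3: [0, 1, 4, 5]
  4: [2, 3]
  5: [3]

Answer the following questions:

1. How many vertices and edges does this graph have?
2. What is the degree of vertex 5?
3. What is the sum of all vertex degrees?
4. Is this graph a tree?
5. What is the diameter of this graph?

Count: 6 vertices, 5 edges.
Vertex 5 has neighbors [3], degree = 1.
Handshaking lemma: 2 * 5 = 10.
A graph is a tree iff it is connected and has exactly n-1 edges. This graph is connected (all 6 vertices in one component) and has 6-1 = 5 edges. It is a tree.
Diameter (longest shortest path) = 3.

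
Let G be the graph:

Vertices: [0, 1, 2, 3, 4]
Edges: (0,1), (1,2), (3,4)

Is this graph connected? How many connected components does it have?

Checking connectivity: the graph has 2 connected component(s).
Components: [[0, 1, 2], [3, 4]]. The graph is NOT connected.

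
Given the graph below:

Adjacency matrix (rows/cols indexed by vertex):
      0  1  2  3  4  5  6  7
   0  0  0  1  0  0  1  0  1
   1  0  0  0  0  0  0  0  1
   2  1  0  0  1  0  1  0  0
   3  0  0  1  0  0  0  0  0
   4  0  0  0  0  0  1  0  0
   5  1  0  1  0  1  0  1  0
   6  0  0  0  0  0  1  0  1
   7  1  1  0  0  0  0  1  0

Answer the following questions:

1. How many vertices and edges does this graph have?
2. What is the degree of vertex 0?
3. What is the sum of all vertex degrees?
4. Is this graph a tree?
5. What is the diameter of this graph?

Count: 8 vertices, 9 edges.
Vertex 0 has neighbors [2, 5, 7], degree = 3.
Handshaking lemma: 2 * 9 = 18.
A tree on 8 vertices has 7 edges. This graph has 9 edges (2 extra). Not a tree.
Diameter (longest shortest path) = 4.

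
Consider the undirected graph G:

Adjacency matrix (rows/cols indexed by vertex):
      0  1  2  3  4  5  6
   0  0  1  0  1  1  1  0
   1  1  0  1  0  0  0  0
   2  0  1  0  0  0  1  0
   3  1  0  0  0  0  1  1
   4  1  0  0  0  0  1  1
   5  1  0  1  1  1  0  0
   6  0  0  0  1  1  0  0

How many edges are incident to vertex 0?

Vertex 0 has neighbors [1, 3, 4, 5], so deg(0) = 4.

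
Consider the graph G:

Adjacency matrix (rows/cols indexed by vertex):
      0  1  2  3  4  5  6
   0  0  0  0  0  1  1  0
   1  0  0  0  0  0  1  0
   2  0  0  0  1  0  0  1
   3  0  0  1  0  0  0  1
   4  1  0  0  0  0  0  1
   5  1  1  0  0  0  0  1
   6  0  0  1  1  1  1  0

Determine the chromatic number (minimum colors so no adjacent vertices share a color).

The graph has a maximum clique of size 3 (lower bound on chromatic number).
A valid 3-coloring: {0: 0, 1: 0, 2: 1, 3: 2, 4: 1, 5: 1, 6: 0}.
Chromatic number = 3.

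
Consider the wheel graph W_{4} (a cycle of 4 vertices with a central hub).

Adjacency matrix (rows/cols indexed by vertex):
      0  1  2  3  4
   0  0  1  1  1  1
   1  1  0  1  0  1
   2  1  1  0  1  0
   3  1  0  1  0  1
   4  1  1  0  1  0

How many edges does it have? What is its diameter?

Wheel graph W_{4}: 4 cycle edges + 4 spoke edges = 8 edges.
The hub is distance 1 from all cycle vertices. Max distance between cycle vertices through hub is 2.
Diameter = 2.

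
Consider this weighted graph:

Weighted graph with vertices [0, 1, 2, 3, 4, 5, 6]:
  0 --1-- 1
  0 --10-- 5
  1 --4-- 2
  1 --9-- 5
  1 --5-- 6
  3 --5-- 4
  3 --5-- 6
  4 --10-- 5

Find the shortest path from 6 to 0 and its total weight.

Using Dijkstra's algorithm from vertex 6:
Shortest path: 6 -> 1 -> 0
Total weight: 5 + 1 = 6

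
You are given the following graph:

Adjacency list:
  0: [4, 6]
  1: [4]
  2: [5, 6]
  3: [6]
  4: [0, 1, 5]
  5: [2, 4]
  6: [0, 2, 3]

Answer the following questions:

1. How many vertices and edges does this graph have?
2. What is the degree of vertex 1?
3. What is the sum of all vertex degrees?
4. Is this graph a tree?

Count: 7 vertices, 7 edges.
Vertex 1 has neighbors [4], degree = 1.
Handshaking lemma: 2 * 7 = 14.
A tree on 7 vertices has 6 edges. This graph has 7 edges (1 extra). Not a tree.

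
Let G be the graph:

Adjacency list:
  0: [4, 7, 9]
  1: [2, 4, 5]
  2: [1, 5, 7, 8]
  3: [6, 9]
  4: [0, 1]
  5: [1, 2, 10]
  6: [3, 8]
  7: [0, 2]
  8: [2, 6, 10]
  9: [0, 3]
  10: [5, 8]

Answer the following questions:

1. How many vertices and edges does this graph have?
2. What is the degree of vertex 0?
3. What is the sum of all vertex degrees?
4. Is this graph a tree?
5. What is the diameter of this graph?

Count: 11 vertices, 14 edges.
Vertex 0 has neighbors [4, 7, 9], degree = 3.
Handshaking lemma: 2 * 14 = 28.
A tree on 11 vertices has 10 edges. This graph has 14 edges (4 extra). Not a tree.
Diameter (longest shortest path) = 4.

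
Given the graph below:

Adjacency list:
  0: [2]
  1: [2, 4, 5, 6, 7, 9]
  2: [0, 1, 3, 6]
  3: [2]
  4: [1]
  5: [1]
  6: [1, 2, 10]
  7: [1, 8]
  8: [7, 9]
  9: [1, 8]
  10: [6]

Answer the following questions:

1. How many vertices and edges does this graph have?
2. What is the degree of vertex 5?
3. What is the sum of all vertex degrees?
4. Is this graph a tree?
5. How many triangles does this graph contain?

Count: 11 vertices, 12 edges.
Vertex 5 has neighbors [1], degree = 1.
Handshaking lemma: 2 * 12 = 24.
A tree on 11 vertices has 10 edges. This graph has 12 edges (2 extra). Not a tree.
Number of triangles = 1.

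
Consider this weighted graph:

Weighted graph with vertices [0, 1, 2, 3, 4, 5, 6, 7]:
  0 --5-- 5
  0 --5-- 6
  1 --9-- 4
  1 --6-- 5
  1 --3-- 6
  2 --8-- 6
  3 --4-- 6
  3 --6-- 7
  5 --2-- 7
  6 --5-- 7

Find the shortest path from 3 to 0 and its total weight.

Using Dijkstra's algorithm from vertex 3:
Shortest path: 3 -> 6 -> 0
Total weight: 4 + 5 = 9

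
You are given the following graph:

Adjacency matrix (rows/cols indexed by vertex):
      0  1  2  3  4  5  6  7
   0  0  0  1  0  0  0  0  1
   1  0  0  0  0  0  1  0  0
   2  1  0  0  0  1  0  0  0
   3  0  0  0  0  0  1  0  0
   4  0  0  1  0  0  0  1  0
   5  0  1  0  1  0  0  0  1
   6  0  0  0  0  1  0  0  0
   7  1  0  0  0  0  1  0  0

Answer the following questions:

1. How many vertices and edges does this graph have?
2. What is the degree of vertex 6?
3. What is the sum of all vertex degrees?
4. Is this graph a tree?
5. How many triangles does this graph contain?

Count: 8 vertices, 7 edges.
Vertex 6 has neighbors [4], degree = 1.
Handshaking lemma: 2 * 7 = 14.
A graph is a tree iff it is connected and has exactly n-1 edges. This graph is connected (all 8 vertices in one component) and has 8-1 = 7 edges. It is a tree.
Number of triangles = 0.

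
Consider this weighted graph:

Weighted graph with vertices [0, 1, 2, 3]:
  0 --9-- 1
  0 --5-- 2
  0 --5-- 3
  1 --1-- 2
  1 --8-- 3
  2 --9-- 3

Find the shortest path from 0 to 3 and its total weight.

Using Dijkstra's algorithm from vertex 0:
Shortest path: 0 -> 3
Total weight: 5 = 5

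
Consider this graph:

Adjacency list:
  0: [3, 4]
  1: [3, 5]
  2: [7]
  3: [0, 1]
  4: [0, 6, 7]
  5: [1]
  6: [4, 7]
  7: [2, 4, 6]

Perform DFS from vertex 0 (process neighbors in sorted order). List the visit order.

DFS from vertex 0 (neighbors processed in ascending order):
Visit order: 0, 3, 1, 5, 4, 6, 7, 2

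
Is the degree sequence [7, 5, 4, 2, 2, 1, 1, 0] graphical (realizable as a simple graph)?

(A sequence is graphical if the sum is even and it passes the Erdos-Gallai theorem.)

Sum of degrees = 22. Sum is even but fails Erdos-Gallai. The sequence is NOT graphical.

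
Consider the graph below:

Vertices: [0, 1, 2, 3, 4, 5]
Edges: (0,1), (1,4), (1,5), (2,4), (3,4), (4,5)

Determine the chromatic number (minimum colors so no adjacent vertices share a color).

The graph has a maximum clique of size 3 (lower bound on chromatic number).
A valid 3-coloring: {0: 0, 1: 1, 2: 1, 3: 1, 4: 0, 5: 2}.
Chromatic number = 3.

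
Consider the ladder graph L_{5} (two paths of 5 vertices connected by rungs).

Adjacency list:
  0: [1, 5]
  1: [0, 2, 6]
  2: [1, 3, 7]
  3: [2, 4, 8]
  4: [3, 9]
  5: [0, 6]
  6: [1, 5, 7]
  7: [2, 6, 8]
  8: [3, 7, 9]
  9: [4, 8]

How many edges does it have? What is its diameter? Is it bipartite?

Ladder graph L_{5}: 5 rungs + 2 * (5-1) path edges = 5 + 8 = 13 edges.
Diameter = 5.
Ladder graphs are bipartite (alternating coloring along each path).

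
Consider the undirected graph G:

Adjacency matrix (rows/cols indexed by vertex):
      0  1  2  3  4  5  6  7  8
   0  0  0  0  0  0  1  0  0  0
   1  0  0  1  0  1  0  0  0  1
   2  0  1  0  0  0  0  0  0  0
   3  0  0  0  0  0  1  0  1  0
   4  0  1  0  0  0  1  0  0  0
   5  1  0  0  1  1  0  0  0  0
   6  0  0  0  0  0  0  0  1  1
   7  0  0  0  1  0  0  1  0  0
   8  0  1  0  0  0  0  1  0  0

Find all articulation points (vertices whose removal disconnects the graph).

An articulation point is a vertex whose removal disconnects the graph.
Articulation points: [1, 5]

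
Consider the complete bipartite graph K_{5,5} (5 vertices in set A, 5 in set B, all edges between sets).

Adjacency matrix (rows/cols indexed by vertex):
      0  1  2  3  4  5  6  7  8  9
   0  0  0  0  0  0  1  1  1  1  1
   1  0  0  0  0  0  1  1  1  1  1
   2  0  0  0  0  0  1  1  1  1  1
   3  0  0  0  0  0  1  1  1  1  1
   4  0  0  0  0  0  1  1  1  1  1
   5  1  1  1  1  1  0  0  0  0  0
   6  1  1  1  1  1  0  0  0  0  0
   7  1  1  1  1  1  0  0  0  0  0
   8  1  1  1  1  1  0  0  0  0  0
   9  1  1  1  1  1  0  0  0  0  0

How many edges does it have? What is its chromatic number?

K_{5,5} has 5 * 5 = 25 edges.
Bipartite graphs have chromatic number 2 (color each partition differently).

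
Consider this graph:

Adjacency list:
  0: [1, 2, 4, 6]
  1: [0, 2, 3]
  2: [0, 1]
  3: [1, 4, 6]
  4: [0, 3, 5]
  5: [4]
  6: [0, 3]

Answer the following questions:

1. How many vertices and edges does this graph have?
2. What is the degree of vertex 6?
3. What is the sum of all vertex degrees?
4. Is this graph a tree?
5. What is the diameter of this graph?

Count: 7 vertices, 9 edges.
Vertex 6 has neighbors [0, 3], degree = 2.
Handshaking lemma: 2 * 9 = 18.
A tree on 7 vertices has 6 edges. This graph has 9 edges (3 extra). Not a tree.
Diameter (longest shortest path) = 3.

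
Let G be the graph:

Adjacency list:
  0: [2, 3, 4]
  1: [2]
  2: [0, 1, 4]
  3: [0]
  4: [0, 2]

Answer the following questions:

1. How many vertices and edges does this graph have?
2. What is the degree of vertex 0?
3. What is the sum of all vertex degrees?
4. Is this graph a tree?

Count: 5 vertices, 5 edges.
Vertex 0 has neighbors [2, 3, 4], degree = 3.
Handshaking lemma: 2 * 5 = 10.
A tree on 5 vertices has 4 edges. This graph has 5 edges (1 extra). Not a tree.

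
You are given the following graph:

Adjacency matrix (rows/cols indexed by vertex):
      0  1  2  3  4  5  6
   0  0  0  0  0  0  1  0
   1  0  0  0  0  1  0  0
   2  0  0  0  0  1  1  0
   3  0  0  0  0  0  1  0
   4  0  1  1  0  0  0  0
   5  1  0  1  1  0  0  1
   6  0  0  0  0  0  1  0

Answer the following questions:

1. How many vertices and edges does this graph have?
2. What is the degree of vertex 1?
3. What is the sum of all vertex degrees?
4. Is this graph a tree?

Count: 7 vertices, 6 edges.
Vertex 1 has neighbors [4], degree = 1.
Handshaking lemma: 2 * 6 = 12.
A graph is a tree iff it is connected and has exactly n-1 edges. This graph is connected (all 7 vertices in one component) and has 7-1 = 6 edges. It is a tree.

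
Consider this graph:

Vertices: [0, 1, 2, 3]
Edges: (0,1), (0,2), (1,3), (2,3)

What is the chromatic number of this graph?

The graph has a maximum clique of size 2 (lower bound on chromatic number).
A valid 2-coloring: {0: 0, 1: 1, 2: 1, 3: 0}.
Chromatic number = 2.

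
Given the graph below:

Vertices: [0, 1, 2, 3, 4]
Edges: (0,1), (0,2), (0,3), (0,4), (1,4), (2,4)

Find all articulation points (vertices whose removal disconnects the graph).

An articulation point is a vertex whose removal disconnects the graph.
Articulation points: [0]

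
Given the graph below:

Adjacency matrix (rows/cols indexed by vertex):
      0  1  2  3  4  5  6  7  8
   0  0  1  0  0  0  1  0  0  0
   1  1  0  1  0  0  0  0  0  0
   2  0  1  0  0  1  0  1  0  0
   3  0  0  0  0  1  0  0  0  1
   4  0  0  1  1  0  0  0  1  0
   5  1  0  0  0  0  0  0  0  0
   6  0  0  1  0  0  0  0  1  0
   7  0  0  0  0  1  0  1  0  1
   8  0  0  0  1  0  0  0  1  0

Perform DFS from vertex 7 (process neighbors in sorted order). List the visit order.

DFS from vertex 7 (neighbors processed in ascending order):
Visit order: 7, 4, 2, 1, 0, 5, 6, 3, 8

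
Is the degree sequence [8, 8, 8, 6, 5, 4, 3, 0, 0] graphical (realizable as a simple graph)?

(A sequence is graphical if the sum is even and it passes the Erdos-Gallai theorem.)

Sum of degrees = 42. Sum is even but fails Erdos-Gallai. The sequence is NOT graphical.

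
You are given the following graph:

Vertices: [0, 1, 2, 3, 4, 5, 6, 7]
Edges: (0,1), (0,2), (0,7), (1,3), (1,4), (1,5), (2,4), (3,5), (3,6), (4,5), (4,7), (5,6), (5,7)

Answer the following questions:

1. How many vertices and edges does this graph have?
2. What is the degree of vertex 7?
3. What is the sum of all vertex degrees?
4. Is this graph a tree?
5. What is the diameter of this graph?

Count: 8 vertices, 13 edges.
Vertex 7 has neighbors [0, 4, 5], degree = 3.
Handshaking lemma: 2 * 13 = 26.
A tree on 8 vertices has 7 edges. This graph has 13 edges (6 extra). Not a tree.
Diameter (longest shortest path) = 3.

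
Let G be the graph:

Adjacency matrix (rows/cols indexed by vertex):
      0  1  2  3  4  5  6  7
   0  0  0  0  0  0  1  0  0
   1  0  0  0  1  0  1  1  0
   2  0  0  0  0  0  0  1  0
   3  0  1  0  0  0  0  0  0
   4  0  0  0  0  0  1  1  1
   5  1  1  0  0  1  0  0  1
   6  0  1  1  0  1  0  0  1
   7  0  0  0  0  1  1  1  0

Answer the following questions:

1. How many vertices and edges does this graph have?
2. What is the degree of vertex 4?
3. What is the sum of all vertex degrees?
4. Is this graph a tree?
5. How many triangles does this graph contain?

Count: 8 vertices, 10 edges.
Vertex 4 has neighbors [5, 6, 7], degree = 3.
Handshaking lemma: 2 * 10 = 20.
A tree on 8 vertices has 7 edges. This graph has 10 edges (3 extra). Not a tree.
Number of triangles = 2.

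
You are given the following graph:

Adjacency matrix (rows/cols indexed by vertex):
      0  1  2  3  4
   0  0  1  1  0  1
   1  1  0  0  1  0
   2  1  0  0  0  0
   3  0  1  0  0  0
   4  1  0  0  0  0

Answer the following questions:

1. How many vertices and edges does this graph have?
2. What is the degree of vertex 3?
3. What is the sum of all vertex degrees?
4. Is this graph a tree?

Count: 5 vertices, 4 edges.
Vertex 3 has neighbors [1], degree = 1.
Handshaking lemma: 2 * 4 = 8.
A graph is a tree iff it is connected and has exactly n-1 edges. This graph is connected (all 5 vertices in one component) and has 5-1 = 4 edges. It is a tree.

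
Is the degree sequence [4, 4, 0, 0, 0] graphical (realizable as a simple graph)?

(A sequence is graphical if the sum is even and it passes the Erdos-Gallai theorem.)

Sum of degrees = 8. Sum is even but fails Erdos-Gallai. The sequence is NOT graphical.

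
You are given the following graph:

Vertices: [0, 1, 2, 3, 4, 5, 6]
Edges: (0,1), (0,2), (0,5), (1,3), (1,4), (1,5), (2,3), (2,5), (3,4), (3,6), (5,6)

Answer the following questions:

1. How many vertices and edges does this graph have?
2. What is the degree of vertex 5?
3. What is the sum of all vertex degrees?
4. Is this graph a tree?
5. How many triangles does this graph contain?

Count: 7 vertices, 11 edges.
Vertex 5 has neighbors [0, 1, 2, 6], degree = 4.
Handshaking lemma: 2 * 11 = 22.
A tree on 7 vertices has 6 edges. This graph has 11 edges (5 extra). Not a tree.
Number of triangles = 3.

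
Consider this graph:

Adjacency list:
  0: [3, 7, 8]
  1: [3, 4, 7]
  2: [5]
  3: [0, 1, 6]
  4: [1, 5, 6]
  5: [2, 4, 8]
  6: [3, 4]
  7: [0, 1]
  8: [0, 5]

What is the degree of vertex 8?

Vertex 8 has neighbors [0, 5], so deg(8) = 2.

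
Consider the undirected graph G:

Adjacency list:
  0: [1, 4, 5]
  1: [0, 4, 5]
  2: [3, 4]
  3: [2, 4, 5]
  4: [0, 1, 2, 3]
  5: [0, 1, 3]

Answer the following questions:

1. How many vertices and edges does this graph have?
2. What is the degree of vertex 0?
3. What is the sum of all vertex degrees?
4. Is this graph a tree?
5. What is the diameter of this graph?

Count: 6 vertices, 9 edges.
Vertex 0 has neighbors [1, 4, 5], degree = 3.
Handshaking lemma: 2 * 9 = 18.
A tree on 6 vertices has 5 edges. This graph has 9 edges (4 extra). Not a tree.
Diameter (longest shortest path) = 2.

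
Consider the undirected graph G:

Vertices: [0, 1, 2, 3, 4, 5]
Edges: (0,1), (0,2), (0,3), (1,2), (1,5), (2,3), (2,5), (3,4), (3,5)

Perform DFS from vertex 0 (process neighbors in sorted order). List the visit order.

DFS from vertex 0 (neighbors processed in ascending order):
Visit order: 0, 1, 2, 3, 4, 5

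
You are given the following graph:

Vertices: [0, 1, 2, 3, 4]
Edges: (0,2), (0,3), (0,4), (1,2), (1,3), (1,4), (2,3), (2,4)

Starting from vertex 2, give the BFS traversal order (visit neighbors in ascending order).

BFS from vertex 2 (neighbors processed in ascending order):
Visit order: 2, 0, 1, 3, 4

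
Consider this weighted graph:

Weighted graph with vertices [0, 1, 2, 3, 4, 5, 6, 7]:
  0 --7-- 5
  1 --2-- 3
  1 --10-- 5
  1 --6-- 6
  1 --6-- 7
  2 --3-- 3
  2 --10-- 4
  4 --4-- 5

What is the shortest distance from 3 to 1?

Using Dijkstra's algorithm from vertex 3:
Shortest path: 3 -> 1
Total weight: 2 = 2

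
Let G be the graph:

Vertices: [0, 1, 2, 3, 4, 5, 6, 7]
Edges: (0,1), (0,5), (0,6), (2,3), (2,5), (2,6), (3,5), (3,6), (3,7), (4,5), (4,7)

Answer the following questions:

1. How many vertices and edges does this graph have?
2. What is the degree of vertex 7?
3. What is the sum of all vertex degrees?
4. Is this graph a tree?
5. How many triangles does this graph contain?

Count: 8 vertices, 11 edges.
Vertex 7 has neighbors [3, 4], degree = 2.
Handshaking lemma: 2 * 11 = 22.
A tree on 8 vertices has 7 edges. This graph has 11 edges (4 extra). Not a tree.
Number of triangles = 2.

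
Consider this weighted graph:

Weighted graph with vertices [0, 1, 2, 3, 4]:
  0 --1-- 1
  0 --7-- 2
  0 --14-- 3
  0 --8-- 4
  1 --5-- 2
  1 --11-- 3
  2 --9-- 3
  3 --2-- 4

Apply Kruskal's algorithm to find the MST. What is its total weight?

Applying Kruskal's algorithm (sort edges by weight, add if no cycle):
  Add (0,1) w=1
  Add (3,4) w=2
  Add (1,2) w=5
  Skip (0,2) w=7 (creates cycle)
  Add (0,4) w=8
  Skip (2,3) w=9 (creates cycle)
  Skip (1,3) w=11 (creates cycle)
  Skip (0,3) w=14 (creates cycle)
MST weight = 16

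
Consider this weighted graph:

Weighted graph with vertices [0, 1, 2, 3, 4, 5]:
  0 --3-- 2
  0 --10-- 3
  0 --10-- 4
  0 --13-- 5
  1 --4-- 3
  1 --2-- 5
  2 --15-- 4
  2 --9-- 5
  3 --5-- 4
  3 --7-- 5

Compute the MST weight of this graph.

Applying Kruskal's algorithm (sort edges by weight, add if no cycle):
  Add (1,5) w=2
  Add (0,2) w=3
  Add (1,3) w=4
  Add (3,4) w=5
  Skip (3,5) w=7 (creates cycle)
  Add (2,5) w=9
  Skip (0,4) w=10 (creates cycle)
  Skip (0,3) w=10 (creates cycle)
  Skip (0,5) w=13 (creates cycle)
  Skip (2,4) w=15 (creates cycle)
MST weight = 23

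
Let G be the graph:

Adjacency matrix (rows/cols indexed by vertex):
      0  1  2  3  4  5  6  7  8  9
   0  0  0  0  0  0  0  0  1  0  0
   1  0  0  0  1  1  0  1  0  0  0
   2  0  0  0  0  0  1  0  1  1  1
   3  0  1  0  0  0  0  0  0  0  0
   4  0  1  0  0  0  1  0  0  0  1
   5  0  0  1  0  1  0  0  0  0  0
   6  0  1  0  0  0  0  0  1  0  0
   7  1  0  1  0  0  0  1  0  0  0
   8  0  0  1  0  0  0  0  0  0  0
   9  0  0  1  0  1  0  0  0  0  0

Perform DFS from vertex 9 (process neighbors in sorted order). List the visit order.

DFS from vertex 9 (neighbors processed in ascending order):
Visit order: 9, 2, 5, 4, 1, 3, 6, 7, 0, 8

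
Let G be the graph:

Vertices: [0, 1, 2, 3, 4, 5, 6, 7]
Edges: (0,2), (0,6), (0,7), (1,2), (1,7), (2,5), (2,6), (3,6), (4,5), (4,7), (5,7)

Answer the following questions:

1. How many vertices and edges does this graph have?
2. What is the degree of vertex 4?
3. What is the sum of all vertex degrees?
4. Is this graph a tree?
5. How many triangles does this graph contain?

Count: 8 vertices, 11 edges.
Vertex 4 has neighbors [5, 7], degree = 2.
Handshaking lemma: 2 * 11 = 22.
A tree on 8 vertices has 7 edges. This graph has 11 edges (4 extra). Not a tree.
Number of triangles = 2.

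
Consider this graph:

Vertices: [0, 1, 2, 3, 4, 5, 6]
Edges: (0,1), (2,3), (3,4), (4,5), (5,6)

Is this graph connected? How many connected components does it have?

Checking connectivity: the graph has 2 connected component(s).
Components: [[0, 1], [2, 3, 4, 5, 6]]. The graph is NOT connected.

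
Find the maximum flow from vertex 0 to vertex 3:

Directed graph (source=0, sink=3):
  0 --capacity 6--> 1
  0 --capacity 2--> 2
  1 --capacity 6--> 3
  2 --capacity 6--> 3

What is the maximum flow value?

Computing max flow:
  Flow on (0->1): 6/6
  Flow on (0->2): 2/2
  Flow on (1->3): 6/6
  Flow on (2->3): 2/6
Maximum flow = 8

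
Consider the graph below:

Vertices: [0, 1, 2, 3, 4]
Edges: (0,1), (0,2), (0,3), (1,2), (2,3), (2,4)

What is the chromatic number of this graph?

The graph has a maximum clique of size 3 (lower bound on chromatic number).
A valid 3-coloring: {0: 1, 1: 2, 2: 0, 3: 2, 4: 1}.
Chromatic number = 3.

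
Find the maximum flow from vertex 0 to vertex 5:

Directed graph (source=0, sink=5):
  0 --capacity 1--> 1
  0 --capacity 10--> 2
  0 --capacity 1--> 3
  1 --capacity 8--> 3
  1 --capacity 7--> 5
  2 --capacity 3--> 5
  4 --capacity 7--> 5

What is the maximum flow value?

Computing max flow:
  Flow on (0->1): 1/1
  Flow on (0->2): 3/10
  Flow on (1->5): 1/7
  Flow on (2->5): 3/3
Maximum flow = 4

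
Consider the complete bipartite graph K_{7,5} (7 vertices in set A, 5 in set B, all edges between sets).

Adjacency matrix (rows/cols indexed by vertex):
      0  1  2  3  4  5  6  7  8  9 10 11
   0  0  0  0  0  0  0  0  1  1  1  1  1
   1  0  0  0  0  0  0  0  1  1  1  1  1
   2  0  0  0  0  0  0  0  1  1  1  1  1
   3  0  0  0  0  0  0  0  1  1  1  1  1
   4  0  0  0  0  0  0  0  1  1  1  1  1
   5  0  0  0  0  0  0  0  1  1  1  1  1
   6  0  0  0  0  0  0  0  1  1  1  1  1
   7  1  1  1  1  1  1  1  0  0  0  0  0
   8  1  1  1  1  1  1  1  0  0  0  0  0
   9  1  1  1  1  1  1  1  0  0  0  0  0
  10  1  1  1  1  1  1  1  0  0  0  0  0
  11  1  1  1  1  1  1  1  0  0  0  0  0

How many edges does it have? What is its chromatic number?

K_{7,5} has 7 * 5 = 35 edges.
Bipartite graphs have chromatic number 2 (color each partition differently).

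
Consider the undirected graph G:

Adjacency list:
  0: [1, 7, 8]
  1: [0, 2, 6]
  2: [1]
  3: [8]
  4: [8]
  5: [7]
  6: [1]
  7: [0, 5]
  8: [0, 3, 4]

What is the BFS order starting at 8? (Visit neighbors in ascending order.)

BFS from vertex 8 (neighbors processed in ascending order):
Visit order: 8, 0, 3, 4, 1, 7, 2, 6, 5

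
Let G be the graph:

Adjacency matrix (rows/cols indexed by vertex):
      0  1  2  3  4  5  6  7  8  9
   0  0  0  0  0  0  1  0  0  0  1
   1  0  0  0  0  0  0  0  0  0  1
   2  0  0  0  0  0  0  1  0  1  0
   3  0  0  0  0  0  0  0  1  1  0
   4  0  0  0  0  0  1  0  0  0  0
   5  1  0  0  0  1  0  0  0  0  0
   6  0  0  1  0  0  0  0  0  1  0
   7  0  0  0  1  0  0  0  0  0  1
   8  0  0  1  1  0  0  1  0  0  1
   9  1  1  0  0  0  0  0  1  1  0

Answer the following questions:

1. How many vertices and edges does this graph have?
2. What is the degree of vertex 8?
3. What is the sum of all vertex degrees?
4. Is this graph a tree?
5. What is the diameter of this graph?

Count: 10 vertices, 11 edges.
Vertex 8 has neighbors [2, 3, 6, 9], degree = 4.
Handshaking lemma: 2 * 11 = 22.
A tree on 10 vertices has 9 edges. This graph has 11 edges (2 extra). Not a tree.
Diameter (longest shortest path) = 5.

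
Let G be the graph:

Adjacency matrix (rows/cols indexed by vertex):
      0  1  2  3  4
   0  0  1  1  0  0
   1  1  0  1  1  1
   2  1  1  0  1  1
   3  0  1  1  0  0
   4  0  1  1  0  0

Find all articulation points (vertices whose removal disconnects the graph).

No articulation points. The graph is biconnected.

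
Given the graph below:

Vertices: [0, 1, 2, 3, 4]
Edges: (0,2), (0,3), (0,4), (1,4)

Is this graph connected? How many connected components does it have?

Checking connectivity: the graph has 1 connected component(s).
All vertices are reachable from each other. The graph IS connected.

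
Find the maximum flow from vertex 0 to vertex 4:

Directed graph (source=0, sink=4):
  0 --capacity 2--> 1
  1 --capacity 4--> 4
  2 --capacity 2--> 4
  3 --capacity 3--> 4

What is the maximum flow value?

Computing max flow:
  Flow on (0->1): 2/2
  Flow on (1->4): 2/4
Maximum flow = 2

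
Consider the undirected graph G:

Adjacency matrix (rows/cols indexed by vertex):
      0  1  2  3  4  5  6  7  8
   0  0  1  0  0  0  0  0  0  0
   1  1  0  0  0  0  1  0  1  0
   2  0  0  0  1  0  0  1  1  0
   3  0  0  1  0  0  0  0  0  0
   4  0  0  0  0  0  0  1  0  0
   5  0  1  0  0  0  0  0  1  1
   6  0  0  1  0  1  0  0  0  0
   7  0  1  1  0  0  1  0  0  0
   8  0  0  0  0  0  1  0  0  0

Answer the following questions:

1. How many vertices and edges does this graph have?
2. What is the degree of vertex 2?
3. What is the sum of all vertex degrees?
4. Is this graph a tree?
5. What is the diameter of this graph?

Count: 9 vertices, 9 edges.
Vertex 2 has neighbors [3, 6, 7], degree = 3.
Handshaking lemma: 2 * 9 = 18.
A tree on 9 vertices has 8 edges. This graph has 9 edges (1 extra). Not a tree.
Diameter (longest shortest path) = 5.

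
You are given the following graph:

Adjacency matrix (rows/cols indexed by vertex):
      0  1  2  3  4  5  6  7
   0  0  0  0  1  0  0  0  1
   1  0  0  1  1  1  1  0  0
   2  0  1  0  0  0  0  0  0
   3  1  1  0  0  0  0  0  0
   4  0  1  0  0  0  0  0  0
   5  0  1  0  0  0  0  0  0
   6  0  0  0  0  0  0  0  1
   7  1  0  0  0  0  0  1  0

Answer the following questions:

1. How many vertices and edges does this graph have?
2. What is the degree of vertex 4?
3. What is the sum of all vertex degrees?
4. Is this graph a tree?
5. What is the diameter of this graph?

Count: 8 vertices, 7 edges.
Vertex 4 has neighbors [1], degree = 1.
Handshaking lemma: 2 * 7 = 14.
A graph is a tree iff it is connected and has exactly n-1 edges. This graph is connected (all 8 vertices in one component) and has 8-1 = 7 edges. It is a tree.
Diameter (longest shortest path) = 5.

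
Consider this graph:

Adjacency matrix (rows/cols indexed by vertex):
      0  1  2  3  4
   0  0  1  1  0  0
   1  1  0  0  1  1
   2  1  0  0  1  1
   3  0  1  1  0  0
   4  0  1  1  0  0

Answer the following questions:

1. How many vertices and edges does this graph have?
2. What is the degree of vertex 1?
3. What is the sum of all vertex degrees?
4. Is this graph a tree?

Count: 5 vertices, 6 edges.
Vertex 1 has neighbors [0, 3, 4], degree = 3.
Handshaking lemma: 2 * 6 = 12.
A tree on 5 vertices has 4 edges. This graph has 6 edges (2 extra). Not a tree.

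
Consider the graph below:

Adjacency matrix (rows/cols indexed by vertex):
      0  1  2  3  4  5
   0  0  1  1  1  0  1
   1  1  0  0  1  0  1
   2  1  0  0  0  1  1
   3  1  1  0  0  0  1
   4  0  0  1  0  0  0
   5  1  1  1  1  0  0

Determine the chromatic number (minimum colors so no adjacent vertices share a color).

The graph has a maximum clique of size 4 (lower bound on chromatic number).
A valid 4-coloring: {0: 0, 1: 2, 2: 2, 3: 3, 4: 0, 5: 1}.
Chromatic number = 4.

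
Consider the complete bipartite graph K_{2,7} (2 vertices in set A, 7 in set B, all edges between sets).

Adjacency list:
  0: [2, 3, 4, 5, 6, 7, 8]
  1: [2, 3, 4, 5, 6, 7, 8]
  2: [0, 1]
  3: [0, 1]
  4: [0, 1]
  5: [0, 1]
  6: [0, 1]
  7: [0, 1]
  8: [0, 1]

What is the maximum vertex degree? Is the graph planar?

Set-A vertices have degree 7; set-B vertices have degree 2. Maximum degree = max(2,7) = 7.
min(2,7) <= 2, so K_{2,7} avoids a K_{3,3} subdivision and is planar.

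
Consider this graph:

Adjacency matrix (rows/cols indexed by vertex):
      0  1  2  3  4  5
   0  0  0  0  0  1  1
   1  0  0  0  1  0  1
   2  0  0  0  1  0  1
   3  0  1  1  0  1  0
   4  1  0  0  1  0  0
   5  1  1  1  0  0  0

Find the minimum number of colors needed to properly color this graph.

The graph has a maximum clique of size 2 (lower bound on chromatic number).
A valid 3-coloring: {0: 1, 1: 1, 2: 1, 3: 0, 4: 2, 5: 0}.
No proper 2-coloring exists (verified by exhaustive search).
Chromatic number = 3.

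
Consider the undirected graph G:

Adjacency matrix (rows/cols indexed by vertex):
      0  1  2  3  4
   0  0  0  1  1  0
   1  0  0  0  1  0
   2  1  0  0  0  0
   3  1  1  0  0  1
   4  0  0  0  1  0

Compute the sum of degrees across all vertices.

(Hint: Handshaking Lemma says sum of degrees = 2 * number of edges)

Count edges: 4 edges.
By Handshaking Lemma: sum of degrees = 2 * 4 = 8.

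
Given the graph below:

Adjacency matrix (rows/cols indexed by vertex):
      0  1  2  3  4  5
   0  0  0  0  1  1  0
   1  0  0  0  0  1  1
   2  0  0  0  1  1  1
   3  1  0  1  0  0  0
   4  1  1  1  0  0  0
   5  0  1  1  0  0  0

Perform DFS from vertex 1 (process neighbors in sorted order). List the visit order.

DFS from vertex 1 (neighbors processed in ascending order):
Visit order: 1, 4, 0, 3, 2, 5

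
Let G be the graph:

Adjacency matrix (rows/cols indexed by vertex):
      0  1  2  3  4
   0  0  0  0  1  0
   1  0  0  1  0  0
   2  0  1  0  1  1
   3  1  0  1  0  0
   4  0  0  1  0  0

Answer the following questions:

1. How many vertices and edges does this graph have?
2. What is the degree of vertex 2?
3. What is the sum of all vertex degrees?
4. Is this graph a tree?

Count: 5 vertices, 4 edges.
Vertex 2 has neighbors [1, 3, 4], degree = 3.
Handshaking lemma: 2 * 4 = 8.
A graph is a tree iff it is connected and has exactly n-1 edges. This graph is connected (all 5 vertices in one component) and has 5-1 = 4 edges. It is a tree.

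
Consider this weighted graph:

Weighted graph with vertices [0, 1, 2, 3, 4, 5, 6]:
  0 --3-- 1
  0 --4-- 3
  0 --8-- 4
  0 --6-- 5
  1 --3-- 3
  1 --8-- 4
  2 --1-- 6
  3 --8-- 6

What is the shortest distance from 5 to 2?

Using Dijkstra's algorithm from vertex 5:
Shortest path: 5 -> 0 -> 3 -> 6 -> 2
Total weight: 6 + 4 + 8 + 1 = 19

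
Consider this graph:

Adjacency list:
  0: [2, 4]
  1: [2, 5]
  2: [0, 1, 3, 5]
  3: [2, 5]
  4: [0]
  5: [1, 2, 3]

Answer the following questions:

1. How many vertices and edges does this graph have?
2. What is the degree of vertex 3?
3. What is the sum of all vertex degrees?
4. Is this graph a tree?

Count: 6 vertices, 7 edges.
Vertex 3 has neighbors [2, 5], degree = 2.
Handshaking lemma: 2 * 7 = 14.
A tree on 6 vertices has 5 edges. This graph has 7 edges (2 extra). Not a tree.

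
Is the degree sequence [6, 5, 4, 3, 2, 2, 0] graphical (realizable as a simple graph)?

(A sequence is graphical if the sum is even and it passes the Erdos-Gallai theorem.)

Sum of degrees = 22. Sum is even but fails Erdos-Gallai. The sequence is NOT graphical.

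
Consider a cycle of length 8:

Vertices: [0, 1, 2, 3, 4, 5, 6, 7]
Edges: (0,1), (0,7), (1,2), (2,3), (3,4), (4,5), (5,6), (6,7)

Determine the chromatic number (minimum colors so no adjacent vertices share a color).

This is an even cycle (C_8). Even cycles are bipartite.
Chromatic number = 2.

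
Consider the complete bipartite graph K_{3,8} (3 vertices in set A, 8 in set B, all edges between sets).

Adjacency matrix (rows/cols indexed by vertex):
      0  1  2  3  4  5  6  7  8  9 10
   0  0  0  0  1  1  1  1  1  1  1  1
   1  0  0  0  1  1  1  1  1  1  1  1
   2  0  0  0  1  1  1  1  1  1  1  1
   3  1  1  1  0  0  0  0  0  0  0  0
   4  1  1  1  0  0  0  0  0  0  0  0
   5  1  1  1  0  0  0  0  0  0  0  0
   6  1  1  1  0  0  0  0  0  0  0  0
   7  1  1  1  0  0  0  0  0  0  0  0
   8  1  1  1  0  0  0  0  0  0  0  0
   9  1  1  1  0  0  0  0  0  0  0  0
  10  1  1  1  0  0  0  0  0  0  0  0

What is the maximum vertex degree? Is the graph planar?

Set-A vertices have degree 8; set-B vertices have degree 3. Maximum degree = max(3,8) = 8.
K_{3,8} contains K_{3,3} as a subgraph (since both sides have >= 3 vertices); by Kuratowski's theorem it is not planar.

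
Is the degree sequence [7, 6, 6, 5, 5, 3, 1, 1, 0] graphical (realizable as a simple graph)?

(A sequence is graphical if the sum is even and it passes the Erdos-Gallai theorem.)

Sum of degrees = 34. Sum is even but fails Erdos-Gallai. The sequence is NOT graphical.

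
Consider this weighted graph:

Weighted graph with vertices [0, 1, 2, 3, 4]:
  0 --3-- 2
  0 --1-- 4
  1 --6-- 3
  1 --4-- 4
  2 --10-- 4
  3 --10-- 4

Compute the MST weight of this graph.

Applying Kruskal's algorithm (sort edges by weight, add if no cycle):
  Add (0,4) w=1
  Add (0,2) w=3
  Add (1,4) w=4
  Add (1,3) w=6
  Skip (2,4) w=10 (creates cycle)
  Skip (3,4) w=10 (creates cycle)
MST weight = 14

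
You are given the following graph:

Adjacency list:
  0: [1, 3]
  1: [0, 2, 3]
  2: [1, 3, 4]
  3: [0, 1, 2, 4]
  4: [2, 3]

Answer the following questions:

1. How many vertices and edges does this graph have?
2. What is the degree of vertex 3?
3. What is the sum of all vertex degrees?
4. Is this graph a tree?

Count: 5 vertices, 7 edges.
Vertex 3 has neighbors [0, 1, 2, 4], degree = 4.
Handshaking lemma: 2 * 7 = 14.
A tree on 5 vertices has 4 edges. This graph has 7 edges (3 extra). Not a tree.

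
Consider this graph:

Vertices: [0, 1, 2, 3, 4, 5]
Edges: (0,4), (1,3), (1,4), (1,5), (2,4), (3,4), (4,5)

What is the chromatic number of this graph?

The graph has a maximum clique of size 3 (lower bound on chromatic number).
A valid 3-coloring: {0: 1, 1: 1, 2: 1, 3: 2, 4: 0, 5: 2}.
Chromatic number = 3.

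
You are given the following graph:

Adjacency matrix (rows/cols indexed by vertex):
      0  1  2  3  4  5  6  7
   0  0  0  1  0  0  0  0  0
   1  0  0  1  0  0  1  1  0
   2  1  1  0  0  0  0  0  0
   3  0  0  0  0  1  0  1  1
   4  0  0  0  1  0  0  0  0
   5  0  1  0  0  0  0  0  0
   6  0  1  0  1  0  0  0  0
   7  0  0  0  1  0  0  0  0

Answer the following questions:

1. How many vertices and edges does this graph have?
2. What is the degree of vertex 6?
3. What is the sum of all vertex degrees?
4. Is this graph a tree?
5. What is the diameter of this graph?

Count: 8 vertices, 7 edges.
Vertex 6 has neighbors [1, 3], degree = 2.
Handshaking lemma: 2 * 7 = 14.
A graph is a tree iff it is connected and has exactly n-1 edges. This graph is connected (all 8 vertices in one component) and has 8-1 = 7 edges. It is a tree.
Diameter (longest shortest path) = 5.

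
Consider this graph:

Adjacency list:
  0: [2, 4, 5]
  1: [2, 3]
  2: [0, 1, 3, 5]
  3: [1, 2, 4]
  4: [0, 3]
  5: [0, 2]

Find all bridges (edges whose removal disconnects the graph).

No bridges found. The graph is 2-edge-connected (no single edge removal disconnects it).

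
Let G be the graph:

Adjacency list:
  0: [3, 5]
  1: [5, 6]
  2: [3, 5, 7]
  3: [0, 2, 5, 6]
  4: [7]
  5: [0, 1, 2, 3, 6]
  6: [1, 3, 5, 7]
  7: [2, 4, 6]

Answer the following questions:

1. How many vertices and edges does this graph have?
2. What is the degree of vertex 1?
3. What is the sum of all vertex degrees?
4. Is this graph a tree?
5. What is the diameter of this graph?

Count: 8 vertices, 12 edges.
Vertex 1 has neighbors [5, 6], degree = 2.
Handshaking lemma: 2 * 12 = 24.
A tree on 8 vertices has 7 edges. This graph has 12 edges (5 extra). Not a tree.
Diameter (longest shortest path) = 4.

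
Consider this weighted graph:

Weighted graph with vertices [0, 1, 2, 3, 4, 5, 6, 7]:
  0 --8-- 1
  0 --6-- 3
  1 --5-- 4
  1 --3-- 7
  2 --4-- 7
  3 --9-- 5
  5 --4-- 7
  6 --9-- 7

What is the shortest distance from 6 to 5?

Using Dijkstra's algorithm from vertex 6:
Shortest path: 6 -> 7 -> 5
Total weight: 9 + 4 = 13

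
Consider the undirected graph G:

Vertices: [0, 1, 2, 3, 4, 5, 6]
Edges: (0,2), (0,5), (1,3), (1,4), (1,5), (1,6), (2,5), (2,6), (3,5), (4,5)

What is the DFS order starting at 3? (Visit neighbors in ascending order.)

DFS from vertex 3 (neighbors processed in ascending order):
Visit order: 3, 1, 4, 5, 0, 2, 6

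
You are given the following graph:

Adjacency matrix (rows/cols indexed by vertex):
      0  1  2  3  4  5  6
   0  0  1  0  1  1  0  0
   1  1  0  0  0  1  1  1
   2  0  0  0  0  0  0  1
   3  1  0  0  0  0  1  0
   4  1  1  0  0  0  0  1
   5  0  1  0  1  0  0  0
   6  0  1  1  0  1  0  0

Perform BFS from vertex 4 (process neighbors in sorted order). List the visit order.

BFS from vertex 4 (neighbors processed in ascending order):
Visit order: 4, 0, 1, 6, 3, 5, 2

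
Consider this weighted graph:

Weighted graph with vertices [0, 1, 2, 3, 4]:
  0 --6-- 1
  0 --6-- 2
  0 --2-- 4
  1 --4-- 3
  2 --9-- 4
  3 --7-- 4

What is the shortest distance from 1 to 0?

Using Dijkstra's algorithm from vertex 1:
Shortest path: 1 -> 0
Total weight: 6 = 6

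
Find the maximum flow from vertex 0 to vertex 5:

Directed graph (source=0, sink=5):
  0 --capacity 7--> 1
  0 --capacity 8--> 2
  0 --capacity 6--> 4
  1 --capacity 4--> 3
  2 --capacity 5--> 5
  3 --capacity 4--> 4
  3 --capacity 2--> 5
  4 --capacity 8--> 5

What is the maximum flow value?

Computing max flow:
  Flow on (0->1): 4/7
  Flow on (0->2): 5/8
  Flow on (0->4): 6/6
  Flow on (1->3): 4/4
  Flow on (2->5): 5/5
  Flow on (3->4): 2/4
  Flow on (3->5): 2/2
  Flow on (4->5): 8/8
Maximum flow = 15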